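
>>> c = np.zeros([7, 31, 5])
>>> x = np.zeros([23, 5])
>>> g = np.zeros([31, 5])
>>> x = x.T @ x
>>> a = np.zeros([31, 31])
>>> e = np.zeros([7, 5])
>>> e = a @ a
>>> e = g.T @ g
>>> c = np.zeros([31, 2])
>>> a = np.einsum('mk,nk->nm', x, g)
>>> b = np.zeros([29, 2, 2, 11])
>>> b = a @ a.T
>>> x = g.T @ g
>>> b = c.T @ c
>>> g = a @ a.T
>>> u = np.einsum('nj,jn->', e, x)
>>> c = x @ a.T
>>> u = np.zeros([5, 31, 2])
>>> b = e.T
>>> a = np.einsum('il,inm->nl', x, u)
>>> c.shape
(5, 31)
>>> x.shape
(5, 5)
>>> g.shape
(31, 31)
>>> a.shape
(31, 5)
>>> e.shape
(5, 5)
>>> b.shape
(5, 5)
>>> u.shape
(5, 31, 2)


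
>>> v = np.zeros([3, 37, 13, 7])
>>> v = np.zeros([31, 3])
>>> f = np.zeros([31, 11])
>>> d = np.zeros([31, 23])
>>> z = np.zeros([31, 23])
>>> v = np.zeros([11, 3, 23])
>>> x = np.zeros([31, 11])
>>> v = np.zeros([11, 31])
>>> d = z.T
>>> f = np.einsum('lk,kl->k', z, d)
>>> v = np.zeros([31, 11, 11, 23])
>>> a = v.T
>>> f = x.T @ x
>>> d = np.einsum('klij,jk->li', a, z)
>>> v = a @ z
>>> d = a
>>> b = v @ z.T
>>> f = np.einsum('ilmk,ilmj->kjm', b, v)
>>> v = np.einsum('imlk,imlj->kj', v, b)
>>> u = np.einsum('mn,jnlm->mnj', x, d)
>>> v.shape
(23, 31)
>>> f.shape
(31, 23, 11)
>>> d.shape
(23, 11, 11, 31)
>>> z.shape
(31, 23)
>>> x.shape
(31, 11)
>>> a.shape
(23, 11, 11, 31)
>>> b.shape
(23, 11, 11, 31)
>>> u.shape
(31, 11, 23)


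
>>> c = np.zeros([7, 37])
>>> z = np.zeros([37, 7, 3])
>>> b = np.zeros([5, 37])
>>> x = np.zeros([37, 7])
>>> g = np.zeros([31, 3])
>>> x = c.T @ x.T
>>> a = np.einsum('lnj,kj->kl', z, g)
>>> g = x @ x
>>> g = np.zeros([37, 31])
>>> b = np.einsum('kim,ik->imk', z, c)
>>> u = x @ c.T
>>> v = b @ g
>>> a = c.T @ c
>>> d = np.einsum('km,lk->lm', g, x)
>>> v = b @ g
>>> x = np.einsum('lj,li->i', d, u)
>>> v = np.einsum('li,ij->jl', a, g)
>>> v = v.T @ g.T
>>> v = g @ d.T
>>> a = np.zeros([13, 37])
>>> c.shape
(7, 37)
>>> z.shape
(37, 7, 3)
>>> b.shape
(7, 3, 37)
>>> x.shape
(7,)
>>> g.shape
(37, 31)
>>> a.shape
(13, 37)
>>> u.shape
(37, 7)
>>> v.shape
(37, 37)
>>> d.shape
(37, 31)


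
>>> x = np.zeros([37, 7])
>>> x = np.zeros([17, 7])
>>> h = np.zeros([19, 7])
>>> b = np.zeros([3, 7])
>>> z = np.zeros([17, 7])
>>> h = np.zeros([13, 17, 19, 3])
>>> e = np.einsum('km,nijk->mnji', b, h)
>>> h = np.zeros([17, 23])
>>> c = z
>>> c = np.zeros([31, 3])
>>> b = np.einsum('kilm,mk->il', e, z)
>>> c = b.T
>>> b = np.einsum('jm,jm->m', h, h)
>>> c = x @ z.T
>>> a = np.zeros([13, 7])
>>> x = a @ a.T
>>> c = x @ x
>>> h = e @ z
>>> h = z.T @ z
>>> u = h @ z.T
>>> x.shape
(13, 13)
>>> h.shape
(7, 7)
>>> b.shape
(23,)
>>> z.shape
(17, 7)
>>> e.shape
(7, 13, 19, 17)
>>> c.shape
(13, 13)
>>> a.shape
(13, 7)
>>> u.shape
(7, 17)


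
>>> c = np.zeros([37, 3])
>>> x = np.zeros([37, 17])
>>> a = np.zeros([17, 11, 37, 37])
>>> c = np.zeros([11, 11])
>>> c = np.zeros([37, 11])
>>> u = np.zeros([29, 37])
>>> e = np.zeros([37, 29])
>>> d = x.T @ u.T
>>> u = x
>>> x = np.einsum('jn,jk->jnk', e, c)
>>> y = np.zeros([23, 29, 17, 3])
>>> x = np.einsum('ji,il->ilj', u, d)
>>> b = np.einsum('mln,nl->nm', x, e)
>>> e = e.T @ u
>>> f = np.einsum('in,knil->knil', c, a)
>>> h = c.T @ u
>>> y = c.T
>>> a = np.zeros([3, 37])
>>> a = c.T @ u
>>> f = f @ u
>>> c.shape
(37, 11)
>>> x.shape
(17, 29, 37)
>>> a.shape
(11, 17)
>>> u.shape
(37, 17)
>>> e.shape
(29, 17)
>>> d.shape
(17, 29)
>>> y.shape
(11, 37)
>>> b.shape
(37, 17)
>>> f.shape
(17, 11, 37, 17)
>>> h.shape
(11, 17)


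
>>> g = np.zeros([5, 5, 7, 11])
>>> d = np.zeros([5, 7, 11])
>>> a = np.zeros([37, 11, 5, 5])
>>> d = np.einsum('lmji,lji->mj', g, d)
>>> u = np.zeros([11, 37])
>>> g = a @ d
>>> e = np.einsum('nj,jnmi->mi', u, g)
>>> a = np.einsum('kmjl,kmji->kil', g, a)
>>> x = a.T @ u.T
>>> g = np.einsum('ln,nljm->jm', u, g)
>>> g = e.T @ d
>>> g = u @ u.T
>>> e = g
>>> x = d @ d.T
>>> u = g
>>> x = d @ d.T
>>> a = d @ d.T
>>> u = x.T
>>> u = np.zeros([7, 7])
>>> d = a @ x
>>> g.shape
(11, 11)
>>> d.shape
(5, 5)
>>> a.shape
(5, 5)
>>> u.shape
(7, 7)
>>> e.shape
(11, 11)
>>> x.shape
(5, 5)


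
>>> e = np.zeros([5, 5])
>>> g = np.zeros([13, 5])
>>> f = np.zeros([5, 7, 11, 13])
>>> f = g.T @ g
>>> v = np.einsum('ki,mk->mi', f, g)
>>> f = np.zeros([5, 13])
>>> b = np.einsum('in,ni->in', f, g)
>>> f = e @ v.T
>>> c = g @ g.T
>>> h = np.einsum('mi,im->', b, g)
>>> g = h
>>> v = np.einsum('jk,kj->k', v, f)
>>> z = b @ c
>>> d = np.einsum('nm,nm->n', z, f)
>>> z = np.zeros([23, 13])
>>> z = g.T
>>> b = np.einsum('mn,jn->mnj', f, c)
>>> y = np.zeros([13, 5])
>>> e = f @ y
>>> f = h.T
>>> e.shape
(5, 5)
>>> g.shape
()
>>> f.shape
()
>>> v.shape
(5,)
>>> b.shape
(5, 13, 13)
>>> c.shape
(13, 13)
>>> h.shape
()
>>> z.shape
()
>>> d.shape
(5,)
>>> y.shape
(13, 5)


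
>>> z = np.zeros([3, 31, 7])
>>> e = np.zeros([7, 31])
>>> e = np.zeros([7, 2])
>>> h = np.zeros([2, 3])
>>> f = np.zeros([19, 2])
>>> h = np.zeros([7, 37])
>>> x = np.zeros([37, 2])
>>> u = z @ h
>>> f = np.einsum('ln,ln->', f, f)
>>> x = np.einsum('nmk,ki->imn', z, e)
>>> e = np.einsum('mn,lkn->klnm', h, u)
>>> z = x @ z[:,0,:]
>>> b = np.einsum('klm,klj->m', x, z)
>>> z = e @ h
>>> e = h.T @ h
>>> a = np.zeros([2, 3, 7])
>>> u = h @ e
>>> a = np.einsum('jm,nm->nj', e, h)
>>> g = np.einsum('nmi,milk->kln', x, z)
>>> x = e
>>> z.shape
(31, 3, 37, 37)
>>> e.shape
(37, 37)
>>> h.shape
(7, 37)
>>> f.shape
()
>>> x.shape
(37, 37)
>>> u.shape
(7, 37)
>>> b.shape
(3,)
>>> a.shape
(7, 37)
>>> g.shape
(37, 37, 2)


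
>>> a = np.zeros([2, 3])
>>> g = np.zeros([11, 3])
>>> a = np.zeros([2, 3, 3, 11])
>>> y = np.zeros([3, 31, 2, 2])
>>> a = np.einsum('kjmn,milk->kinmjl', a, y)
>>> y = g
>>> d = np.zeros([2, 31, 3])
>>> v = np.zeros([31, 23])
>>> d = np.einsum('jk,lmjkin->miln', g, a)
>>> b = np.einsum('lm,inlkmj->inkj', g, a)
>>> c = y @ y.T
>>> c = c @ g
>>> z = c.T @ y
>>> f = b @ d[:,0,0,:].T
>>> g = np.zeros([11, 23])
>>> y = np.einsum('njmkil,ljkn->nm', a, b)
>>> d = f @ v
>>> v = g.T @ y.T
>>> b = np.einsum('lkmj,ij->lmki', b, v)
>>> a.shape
(2, 31, 11, 3, 3, 2)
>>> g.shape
(11, 23)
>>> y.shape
(2, 11)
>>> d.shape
(2, 31, 3, 23)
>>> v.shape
(23, 2)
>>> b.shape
(2, 3, 31, 23)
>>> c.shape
(11, 3)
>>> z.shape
(3, 3)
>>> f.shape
(2, 31, 3, 31)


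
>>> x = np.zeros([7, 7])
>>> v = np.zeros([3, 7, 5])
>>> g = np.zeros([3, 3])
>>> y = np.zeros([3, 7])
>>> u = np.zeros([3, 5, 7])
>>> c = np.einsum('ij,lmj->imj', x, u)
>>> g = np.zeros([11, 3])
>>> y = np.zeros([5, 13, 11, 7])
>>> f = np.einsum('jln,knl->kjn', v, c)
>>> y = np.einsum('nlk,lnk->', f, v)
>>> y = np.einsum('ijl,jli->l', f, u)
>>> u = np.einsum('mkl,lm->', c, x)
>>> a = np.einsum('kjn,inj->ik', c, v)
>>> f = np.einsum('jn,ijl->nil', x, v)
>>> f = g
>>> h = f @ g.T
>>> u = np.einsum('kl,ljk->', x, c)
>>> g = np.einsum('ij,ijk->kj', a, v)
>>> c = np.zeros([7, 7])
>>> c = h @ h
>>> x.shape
(7, 7)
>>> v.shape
(3, 7, 5)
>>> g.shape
(5, 7)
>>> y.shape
(5,)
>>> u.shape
()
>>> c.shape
(11, 11)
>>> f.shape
(11, 3)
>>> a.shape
(3, 7)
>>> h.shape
(11, 11)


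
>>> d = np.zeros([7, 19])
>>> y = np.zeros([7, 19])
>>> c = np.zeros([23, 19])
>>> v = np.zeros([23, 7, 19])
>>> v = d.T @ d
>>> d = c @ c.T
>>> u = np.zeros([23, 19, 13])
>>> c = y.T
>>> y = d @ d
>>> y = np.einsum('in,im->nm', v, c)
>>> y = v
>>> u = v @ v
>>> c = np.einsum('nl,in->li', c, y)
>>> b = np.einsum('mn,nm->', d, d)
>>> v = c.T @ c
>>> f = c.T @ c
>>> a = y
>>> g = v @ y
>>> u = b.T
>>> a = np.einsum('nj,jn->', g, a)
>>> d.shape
(23, 23)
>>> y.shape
(19, 19)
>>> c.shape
(7, 19)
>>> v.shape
(19, 19)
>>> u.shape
()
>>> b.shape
()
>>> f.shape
(19, 19)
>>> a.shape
()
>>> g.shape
(19, 19)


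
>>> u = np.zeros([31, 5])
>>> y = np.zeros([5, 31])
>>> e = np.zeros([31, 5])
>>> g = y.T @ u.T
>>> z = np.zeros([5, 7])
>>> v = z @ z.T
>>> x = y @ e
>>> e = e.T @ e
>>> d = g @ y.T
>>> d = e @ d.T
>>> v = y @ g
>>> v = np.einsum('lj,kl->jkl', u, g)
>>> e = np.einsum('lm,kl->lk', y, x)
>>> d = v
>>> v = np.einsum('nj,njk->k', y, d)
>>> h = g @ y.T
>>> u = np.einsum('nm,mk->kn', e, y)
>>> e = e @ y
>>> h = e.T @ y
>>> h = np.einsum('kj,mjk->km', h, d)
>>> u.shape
(31, 5)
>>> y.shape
(5, 31)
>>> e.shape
(5, 31)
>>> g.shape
(31, 31)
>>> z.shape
(5, 7)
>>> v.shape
(31,)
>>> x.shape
(5, 5)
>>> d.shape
(5, 31, 31)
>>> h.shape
(31, 5)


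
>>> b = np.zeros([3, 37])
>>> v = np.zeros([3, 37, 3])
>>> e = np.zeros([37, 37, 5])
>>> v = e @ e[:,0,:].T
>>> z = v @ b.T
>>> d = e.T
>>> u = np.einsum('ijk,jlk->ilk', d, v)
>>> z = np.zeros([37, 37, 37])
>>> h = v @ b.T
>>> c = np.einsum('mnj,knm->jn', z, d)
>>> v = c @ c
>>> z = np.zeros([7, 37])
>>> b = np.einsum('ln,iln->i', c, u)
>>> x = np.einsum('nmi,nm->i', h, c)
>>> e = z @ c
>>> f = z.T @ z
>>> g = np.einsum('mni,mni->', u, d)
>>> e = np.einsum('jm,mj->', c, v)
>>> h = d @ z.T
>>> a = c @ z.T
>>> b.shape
(5,)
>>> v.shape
(37, 37)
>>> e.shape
()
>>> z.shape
(7, 37)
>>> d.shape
(5, 37, 37)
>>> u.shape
(5, 37, 37)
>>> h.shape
(5, 37, 7)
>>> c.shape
(37, 37)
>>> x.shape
(3,)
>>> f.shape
(37, 37)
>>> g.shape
()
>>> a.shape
(37, 7)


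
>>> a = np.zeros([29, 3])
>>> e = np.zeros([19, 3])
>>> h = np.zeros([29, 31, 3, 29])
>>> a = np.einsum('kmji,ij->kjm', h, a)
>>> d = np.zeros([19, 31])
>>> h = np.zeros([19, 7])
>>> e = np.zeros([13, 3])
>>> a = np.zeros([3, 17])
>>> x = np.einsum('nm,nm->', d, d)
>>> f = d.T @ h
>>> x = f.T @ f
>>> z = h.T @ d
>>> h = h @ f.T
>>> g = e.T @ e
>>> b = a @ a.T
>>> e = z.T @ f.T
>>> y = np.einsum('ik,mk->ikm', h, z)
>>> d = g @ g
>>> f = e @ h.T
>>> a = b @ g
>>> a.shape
(3, 3)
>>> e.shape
(31, 31)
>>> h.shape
(19, 31)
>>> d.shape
(3, 3)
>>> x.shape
(7, 7)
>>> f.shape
(31, 19)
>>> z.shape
(7, 31)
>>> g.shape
(3, 3)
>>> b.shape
(3, 3)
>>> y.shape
(19, 31, 7)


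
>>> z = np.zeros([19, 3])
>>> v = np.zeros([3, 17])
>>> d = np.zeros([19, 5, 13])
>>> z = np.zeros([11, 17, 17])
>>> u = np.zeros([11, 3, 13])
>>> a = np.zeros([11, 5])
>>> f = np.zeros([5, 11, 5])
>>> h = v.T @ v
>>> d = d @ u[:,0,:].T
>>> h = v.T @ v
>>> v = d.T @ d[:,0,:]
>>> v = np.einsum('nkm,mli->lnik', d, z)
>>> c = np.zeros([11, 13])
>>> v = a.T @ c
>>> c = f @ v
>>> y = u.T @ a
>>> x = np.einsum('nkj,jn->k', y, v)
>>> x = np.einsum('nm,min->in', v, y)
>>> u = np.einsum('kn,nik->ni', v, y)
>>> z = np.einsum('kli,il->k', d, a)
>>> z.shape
(19,)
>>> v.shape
(5, 13)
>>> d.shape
(19, 5, 11)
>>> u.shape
(13, 3)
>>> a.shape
(11, 5)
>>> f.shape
(5, 11, 5)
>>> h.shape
(17, 17)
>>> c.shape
(5, 11, 13)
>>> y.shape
(13, 3, 5)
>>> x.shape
(3, 5)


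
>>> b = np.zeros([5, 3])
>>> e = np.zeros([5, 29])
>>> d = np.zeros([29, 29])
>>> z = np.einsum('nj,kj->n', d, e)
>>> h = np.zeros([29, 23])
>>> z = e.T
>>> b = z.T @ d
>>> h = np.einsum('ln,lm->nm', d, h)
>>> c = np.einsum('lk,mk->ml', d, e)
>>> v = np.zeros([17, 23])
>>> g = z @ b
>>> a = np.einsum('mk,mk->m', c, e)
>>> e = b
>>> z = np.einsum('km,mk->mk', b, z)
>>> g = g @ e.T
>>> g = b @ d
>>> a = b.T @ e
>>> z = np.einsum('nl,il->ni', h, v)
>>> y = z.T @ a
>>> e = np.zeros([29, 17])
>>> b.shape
(5, 29)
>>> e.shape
(29, 17)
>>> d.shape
(29, 29)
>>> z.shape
(29, 17)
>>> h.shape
(29, 23)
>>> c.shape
(5, 29)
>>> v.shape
(17, 23)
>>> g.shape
(5, 29)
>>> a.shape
(29, 29)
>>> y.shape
(17, 29)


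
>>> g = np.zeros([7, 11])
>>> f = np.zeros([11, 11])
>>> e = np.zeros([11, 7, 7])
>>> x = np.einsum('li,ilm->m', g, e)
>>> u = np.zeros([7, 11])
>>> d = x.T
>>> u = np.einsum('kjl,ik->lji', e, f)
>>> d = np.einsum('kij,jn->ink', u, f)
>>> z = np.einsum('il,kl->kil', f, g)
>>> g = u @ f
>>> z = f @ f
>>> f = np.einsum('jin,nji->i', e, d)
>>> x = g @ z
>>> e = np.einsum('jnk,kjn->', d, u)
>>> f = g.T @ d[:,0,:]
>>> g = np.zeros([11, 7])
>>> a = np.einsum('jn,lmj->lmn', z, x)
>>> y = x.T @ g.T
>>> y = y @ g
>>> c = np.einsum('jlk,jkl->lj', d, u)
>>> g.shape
(11, 7)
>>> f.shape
(11, 7, 7)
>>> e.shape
()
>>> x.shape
(7, 7, 11)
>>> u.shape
(7, 7, 11)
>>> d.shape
(7, 11, 7)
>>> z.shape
(11, 11)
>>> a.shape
(7, 7, 11)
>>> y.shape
(11, 7, 7)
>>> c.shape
(11, 7)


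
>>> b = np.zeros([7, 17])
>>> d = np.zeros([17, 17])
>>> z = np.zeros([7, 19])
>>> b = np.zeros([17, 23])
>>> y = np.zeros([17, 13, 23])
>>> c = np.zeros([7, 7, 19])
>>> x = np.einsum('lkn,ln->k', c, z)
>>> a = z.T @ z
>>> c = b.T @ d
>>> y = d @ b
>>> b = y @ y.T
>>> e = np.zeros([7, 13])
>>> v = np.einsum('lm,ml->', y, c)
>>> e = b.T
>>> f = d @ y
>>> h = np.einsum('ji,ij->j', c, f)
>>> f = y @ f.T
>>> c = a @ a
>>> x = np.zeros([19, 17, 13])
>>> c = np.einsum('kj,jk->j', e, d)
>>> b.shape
(17, 17)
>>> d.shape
(17, 17)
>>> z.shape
(7, 19)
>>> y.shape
(17, 23)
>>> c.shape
(17,)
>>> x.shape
(19, 17, 13)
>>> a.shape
(19, 19)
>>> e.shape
(17, 17)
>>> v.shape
()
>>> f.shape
(17, 17)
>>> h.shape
(23,)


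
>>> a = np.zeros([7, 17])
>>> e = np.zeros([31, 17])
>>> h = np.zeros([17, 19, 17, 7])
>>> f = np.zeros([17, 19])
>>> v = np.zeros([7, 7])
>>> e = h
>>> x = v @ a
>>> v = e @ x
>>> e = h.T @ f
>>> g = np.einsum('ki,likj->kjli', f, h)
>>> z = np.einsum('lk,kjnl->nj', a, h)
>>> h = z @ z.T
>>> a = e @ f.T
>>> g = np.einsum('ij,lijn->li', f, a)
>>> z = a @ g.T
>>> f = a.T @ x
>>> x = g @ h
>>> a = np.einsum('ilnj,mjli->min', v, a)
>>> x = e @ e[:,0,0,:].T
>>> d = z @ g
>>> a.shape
(7, 17, 17)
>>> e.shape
(7, 17, 19, 19)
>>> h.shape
(17, 17)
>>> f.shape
(17, 19, 17, 17)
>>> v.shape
(17, 19, 17, 17)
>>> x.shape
(7, 17, 19, 7)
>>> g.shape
(7, 17)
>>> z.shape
(7, 17, 19, 7)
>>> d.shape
(7, 17, 19, 17)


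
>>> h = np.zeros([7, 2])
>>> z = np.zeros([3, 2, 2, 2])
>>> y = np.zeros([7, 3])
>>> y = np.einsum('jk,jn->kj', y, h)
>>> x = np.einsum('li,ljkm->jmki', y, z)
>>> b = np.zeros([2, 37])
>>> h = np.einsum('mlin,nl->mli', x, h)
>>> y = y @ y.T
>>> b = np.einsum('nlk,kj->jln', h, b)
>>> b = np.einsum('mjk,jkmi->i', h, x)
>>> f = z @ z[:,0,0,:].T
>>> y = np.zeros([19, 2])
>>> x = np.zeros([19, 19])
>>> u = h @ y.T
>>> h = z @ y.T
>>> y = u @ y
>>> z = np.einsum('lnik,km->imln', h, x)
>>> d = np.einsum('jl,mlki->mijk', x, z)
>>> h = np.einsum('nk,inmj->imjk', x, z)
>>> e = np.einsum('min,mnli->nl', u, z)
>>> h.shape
(2, 3, 2, 19)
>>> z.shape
(2, 19, 3, 2)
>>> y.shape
(2, 2, 2)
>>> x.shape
(19, 19)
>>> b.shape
(7,)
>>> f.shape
(3, 2, 2, 3)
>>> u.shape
(2, 2, 19)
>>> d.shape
(2, 2, 19, 3)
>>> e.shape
(19, 3)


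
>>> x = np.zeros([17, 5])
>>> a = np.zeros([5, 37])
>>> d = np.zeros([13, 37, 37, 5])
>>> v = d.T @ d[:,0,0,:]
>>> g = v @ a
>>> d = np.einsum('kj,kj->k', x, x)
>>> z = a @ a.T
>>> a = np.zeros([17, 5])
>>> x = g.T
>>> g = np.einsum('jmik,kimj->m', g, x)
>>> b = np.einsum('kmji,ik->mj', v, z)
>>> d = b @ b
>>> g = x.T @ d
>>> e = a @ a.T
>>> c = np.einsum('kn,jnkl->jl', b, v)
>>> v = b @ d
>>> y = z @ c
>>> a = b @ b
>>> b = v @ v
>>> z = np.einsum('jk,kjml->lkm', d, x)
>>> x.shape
(37, 37, 37, 5)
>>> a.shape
(37, 37)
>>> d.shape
(37, 37)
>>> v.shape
(37, 37)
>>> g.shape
(5, 37, 37, 37)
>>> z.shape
(5, 37, 37)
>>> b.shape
(37, 37)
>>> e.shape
(17, 17)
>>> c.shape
(5, 5)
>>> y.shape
(5, 5)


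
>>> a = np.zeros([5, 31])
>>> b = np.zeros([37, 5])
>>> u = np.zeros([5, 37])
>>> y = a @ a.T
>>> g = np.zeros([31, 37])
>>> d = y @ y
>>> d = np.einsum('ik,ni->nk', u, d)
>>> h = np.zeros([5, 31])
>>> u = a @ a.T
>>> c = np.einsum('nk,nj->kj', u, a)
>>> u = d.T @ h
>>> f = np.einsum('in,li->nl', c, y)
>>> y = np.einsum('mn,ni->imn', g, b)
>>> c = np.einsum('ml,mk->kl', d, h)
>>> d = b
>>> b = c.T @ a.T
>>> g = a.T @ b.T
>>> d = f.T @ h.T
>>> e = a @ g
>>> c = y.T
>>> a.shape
(5, 31)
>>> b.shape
(37, 5)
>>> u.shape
(37, 31)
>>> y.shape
(5, 31, 37)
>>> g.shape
(31, 37)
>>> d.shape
(5, 5)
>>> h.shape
(5, 31)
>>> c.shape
(37, 31, 5)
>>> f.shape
(31, 5)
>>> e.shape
(5, 37)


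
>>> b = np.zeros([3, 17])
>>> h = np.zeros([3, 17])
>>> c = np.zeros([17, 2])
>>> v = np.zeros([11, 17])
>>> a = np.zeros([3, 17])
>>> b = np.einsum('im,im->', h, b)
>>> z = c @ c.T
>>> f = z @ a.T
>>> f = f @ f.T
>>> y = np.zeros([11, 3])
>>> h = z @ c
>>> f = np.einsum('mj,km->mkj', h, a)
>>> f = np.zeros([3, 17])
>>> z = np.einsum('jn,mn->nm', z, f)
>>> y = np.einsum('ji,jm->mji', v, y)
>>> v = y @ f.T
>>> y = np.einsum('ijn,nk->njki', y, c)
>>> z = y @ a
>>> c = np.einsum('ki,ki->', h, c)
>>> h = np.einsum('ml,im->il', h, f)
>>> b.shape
()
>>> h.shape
(3, 2)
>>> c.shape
()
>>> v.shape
(3, 11, 3)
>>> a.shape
(3, 17)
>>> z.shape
(17, 11, 2, 17)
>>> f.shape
(3, 17)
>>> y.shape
(17, 11, 2, 3)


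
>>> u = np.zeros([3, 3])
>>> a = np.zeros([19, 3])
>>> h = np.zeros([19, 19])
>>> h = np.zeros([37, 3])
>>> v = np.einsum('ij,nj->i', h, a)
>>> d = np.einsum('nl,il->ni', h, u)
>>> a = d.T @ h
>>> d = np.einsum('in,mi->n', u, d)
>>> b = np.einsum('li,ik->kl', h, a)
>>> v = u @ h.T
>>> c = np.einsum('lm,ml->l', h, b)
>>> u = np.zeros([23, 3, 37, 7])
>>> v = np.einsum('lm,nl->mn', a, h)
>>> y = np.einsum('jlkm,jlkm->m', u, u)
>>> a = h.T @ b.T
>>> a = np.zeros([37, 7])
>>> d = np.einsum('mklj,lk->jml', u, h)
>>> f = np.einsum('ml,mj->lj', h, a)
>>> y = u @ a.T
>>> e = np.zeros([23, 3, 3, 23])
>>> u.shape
(23, 3, 37, 7)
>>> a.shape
(37, 7)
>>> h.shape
(37, 3)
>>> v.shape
(3, 37)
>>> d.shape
(7, 23, 37)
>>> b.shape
(3, 37)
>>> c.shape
(37,)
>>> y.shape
(23, 3, 37, 37)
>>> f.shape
(3, 7)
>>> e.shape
(23, 3, 3, 23)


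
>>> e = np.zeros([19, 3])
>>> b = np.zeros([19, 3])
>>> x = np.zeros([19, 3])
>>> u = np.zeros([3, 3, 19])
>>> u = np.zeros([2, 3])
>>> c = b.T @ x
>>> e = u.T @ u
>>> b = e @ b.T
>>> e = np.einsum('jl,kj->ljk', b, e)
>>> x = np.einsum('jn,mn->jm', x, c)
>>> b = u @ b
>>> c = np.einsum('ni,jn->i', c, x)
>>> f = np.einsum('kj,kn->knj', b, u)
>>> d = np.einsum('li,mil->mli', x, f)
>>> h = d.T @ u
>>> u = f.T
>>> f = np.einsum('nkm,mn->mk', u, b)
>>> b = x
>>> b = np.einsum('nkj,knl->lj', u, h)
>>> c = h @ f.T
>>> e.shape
(19, 3, 3)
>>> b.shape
(3, 2)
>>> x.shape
(19, 3)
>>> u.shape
(19, 3, 2)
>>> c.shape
(3, 19, 2)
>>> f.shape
(2, 3)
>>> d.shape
(2, 19, 3)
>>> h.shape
(3, 19, 3)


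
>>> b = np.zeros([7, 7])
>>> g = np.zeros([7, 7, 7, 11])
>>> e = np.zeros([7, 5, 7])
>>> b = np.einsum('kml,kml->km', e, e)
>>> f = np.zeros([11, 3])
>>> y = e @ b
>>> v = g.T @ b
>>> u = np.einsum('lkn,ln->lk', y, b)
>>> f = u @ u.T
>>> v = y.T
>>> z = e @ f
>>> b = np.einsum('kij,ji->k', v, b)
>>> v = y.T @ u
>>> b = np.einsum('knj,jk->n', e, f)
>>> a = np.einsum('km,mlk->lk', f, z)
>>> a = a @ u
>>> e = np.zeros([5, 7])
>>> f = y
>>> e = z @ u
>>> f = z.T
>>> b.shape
(5,)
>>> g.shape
(7, 7, 7, 11)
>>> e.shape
(7, 5, 5)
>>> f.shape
(7, 5, 7)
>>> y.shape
(7, 5, 5)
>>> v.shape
(5, 5, 5)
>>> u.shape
(7, 5)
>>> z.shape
(7, 5, 7)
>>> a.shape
(5, 5)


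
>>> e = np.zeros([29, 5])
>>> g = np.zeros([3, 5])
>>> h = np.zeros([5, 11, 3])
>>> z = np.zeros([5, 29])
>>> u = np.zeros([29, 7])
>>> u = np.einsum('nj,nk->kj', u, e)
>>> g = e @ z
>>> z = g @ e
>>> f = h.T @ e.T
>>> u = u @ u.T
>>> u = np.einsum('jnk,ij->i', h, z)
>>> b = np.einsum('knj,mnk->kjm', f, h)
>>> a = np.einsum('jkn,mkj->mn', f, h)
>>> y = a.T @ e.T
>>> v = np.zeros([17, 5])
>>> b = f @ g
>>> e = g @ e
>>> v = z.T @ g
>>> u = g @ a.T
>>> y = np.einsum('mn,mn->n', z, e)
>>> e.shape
(29, 5)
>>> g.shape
(29, 29)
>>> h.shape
(5, 11, 3)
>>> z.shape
(29, 5)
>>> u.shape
(29, 5)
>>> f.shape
(3, 11, 29)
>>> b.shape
(3, 11, 29)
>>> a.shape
(5, 29)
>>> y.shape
(5,)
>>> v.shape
(5, 29)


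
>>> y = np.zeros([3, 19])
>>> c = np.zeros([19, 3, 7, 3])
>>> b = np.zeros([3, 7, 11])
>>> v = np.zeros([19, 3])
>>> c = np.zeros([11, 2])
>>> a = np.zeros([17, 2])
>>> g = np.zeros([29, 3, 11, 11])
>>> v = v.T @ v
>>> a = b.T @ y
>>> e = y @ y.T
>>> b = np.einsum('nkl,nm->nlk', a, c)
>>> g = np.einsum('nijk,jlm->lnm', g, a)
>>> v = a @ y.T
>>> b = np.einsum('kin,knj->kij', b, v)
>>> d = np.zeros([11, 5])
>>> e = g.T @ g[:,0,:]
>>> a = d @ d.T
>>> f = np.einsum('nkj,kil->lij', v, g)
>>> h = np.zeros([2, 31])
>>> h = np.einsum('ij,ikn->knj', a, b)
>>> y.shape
(3, 19)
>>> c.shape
(11, 2)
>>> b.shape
(11, 19, 3)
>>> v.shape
(11, 7, 3)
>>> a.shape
(11, 11)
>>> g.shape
(7, 29, 19)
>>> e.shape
(19, 29, 19)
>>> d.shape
(11, 5)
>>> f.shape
(19, 29, 3)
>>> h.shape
(19, 3, 11)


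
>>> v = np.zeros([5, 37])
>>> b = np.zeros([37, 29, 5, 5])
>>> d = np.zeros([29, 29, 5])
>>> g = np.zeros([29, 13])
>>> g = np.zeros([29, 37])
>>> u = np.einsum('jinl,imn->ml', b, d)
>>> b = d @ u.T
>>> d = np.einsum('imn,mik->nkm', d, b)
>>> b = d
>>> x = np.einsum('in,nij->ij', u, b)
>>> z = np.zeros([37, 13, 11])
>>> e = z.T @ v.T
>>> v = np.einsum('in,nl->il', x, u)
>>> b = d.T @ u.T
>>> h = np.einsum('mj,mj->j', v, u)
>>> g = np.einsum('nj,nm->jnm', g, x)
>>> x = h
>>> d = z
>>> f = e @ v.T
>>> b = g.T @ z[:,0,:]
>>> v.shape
(29, 5)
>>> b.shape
(29, 29, 11)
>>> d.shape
(37, 13, 11)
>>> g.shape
(37, 29, 29)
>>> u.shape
(29, 5)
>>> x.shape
(5,)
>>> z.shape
(37, 13, 11)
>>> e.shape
(11, 13, 5)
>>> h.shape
(5,)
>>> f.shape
(11, 13, 29)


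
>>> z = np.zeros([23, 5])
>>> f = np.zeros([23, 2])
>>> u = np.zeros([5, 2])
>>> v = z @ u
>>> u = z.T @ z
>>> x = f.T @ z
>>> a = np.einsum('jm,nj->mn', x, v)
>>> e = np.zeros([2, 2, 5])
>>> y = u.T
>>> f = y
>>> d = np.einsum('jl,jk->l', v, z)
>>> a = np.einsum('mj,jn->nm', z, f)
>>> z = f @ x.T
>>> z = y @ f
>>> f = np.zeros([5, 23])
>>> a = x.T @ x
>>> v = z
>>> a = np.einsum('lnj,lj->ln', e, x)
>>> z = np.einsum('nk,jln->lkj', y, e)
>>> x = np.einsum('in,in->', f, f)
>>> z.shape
(2, 5, 2)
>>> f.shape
(5, 23)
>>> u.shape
(5, 5)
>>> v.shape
(5, 5)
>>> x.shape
()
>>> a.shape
(2, 2)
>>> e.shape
(2, 2, 5)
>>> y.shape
(5, 5)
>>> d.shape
(2,)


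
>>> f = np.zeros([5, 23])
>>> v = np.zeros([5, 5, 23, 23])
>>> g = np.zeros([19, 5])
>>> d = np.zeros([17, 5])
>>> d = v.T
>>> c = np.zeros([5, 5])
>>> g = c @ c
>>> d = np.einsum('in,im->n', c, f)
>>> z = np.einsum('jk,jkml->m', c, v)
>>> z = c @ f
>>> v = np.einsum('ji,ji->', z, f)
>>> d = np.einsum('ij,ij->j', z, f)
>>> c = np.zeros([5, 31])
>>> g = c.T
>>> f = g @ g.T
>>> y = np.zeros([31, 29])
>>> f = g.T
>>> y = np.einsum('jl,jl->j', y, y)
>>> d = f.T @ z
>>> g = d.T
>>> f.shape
(5, 31)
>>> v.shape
()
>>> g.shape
(23, 31)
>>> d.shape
(31, 23)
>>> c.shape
(5, 31)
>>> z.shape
(5, 23)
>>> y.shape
(31,)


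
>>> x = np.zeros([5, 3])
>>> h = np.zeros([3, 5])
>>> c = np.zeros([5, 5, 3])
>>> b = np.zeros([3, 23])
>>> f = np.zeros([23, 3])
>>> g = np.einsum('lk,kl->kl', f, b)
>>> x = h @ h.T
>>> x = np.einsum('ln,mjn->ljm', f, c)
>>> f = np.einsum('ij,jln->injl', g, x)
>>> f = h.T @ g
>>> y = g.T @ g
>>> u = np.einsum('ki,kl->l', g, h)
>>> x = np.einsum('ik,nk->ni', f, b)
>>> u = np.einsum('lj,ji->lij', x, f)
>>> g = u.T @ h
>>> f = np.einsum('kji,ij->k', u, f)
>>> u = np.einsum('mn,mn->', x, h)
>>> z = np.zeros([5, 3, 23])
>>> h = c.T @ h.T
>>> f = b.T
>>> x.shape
(3, 5)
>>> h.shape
(3, 5, 3)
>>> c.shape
(5, 5, 3)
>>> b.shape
(3, 23)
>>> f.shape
(23, 3)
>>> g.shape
(5, 23, 5)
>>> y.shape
(23, 23)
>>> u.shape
()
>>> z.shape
(5, 3, 23)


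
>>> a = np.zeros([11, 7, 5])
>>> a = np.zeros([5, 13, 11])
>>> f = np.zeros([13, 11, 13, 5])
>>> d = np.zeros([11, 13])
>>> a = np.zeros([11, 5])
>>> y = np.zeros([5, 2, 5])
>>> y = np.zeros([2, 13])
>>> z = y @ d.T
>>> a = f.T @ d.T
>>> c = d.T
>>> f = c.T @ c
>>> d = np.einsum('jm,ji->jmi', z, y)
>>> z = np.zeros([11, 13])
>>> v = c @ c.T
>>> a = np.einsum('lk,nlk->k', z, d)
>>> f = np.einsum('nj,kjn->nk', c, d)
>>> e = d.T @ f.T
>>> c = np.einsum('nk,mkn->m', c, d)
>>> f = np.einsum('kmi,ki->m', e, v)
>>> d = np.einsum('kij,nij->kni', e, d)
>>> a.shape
(13,)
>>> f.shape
(11,)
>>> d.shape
(13, 2, 11)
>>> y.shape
(2, 13)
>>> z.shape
(11, 13)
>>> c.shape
(2,)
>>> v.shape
(13, 13)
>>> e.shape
(13, 11, 13)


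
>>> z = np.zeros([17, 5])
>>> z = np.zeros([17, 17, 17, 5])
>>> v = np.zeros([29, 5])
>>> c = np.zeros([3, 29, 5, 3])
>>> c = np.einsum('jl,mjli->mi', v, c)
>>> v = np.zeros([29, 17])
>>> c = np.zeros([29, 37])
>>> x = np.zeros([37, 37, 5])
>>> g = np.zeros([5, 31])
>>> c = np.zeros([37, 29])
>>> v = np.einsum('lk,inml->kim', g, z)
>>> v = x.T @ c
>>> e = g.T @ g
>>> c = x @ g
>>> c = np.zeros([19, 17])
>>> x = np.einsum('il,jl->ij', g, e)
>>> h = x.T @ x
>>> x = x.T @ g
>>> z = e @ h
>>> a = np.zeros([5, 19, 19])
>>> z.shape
(31, 31)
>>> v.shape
(5, 37, 29)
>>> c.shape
(19, 17)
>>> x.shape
(31, 31)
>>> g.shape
(5, 31)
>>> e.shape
(31, 31)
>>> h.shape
(31, 31)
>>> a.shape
(5, 19, 19)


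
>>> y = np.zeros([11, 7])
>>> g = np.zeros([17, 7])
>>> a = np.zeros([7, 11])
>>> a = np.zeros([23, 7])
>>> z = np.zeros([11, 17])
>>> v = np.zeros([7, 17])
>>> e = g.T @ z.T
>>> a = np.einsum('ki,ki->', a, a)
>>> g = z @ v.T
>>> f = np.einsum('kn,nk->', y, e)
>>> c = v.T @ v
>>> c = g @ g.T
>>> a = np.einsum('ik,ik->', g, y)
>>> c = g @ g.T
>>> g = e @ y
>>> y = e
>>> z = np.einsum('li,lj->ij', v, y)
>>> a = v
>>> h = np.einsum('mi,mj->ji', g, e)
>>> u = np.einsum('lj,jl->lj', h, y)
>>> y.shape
(7, 11)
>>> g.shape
(7, 7)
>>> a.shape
(7, 17)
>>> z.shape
(17, 11)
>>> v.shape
(7, 17)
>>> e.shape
(7, 11)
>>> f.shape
()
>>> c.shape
(11, 11)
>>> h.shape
(11, 7)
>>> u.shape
(11, 7)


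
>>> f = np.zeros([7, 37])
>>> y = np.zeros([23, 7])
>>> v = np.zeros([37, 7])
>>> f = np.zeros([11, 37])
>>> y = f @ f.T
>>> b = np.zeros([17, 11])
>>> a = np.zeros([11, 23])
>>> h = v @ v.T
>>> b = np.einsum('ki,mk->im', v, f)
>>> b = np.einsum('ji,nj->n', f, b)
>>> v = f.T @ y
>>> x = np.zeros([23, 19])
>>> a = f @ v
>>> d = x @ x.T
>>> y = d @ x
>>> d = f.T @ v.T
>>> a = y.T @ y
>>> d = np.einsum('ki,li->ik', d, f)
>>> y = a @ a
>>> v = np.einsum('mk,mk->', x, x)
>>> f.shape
(11, 37)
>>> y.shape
(19, 19)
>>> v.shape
()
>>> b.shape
(7,)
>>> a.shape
(19, 19)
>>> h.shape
(37, 37)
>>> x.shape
(23, 19)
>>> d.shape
(37, 37)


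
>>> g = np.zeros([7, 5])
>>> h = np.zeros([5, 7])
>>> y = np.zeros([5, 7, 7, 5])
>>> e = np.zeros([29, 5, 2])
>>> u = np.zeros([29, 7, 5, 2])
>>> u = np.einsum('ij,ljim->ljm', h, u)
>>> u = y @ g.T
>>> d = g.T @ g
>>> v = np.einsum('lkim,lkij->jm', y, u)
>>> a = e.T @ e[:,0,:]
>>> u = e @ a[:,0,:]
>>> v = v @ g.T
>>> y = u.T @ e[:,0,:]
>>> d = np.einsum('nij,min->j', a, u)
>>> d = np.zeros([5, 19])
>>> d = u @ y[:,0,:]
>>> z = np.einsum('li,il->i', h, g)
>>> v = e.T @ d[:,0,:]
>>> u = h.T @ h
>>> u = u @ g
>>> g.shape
(7, 5)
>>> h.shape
(5, 7)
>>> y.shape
(2, 5, 2)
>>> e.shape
(29, 5, 2)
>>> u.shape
(7, 5)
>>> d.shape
(29, 5, 2)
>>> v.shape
(2, 5, 2)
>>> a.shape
(2, 5, 2)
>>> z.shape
(7,)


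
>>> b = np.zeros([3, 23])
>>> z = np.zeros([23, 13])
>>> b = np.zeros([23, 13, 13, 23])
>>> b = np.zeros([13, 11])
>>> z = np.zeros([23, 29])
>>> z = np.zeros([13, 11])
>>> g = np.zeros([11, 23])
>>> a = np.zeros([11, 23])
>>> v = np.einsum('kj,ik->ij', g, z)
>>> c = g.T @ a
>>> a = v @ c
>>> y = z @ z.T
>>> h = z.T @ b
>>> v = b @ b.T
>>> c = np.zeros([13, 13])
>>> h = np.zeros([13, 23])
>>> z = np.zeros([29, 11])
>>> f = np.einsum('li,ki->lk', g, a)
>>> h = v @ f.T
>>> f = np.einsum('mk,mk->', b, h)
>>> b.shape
(13, 11)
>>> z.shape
(29, 11)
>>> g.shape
(11, 23)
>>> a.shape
(13, 23)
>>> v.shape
(13, 13)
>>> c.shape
(13, 13)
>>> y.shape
(13, 13)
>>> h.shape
(13, 11)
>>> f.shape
()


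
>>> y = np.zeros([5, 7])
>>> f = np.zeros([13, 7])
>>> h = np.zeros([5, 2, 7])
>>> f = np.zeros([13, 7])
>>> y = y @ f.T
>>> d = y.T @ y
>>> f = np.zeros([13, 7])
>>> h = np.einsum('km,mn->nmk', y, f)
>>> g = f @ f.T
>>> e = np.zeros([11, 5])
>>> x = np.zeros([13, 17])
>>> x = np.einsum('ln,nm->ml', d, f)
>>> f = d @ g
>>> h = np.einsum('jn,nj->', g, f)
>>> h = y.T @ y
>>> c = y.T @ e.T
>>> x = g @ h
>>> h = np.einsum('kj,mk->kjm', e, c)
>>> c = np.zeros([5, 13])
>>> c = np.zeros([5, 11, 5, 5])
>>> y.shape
(5, 13)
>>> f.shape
(13, 13)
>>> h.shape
(11, 5, 13)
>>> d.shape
(13, 13)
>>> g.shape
(13, 13)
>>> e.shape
(11, 5)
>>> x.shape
(13, 13)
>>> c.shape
(5, 11, 5, 5)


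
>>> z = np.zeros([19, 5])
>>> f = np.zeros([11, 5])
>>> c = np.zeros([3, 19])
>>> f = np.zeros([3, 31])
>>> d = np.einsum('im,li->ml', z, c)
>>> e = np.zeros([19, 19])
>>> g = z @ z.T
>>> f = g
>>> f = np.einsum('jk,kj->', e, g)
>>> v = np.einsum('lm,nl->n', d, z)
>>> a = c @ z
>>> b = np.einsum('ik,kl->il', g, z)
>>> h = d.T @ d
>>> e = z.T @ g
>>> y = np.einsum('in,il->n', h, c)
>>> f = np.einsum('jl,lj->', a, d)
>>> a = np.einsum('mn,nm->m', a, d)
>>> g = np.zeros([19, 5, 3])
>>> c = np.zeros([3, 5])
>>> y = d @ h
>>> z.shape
(19, 5)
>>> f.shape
()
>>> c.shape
(3, 5)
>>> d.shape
(5, 3)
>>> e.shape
(5, 19)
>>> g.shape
(19, 5, 3)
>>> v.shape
(19,)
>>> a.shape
(3,)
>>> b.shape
(19, 5)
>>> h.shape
(3, 3)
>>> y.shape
(5, 3)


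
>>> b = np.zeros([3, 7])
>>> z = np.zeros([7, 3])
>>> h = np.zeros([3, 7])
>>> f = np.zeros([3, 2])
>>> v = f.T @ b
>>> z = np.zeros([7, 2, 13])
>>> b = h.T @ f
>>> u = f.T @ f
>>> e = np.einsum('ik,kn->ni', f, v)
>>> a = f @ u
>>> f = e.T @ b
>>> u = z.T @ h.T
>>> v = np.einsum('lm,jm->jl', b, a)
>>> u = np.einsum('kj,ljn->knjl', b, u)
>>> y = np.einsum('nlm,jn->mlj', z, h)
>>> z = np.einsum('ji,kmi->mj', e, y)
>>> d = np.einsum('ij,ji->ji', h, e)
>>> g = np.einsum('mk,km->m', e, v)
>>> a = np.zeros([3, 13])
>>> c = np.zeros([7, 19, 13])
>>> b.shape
(7, 2)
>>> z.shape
(2, 7)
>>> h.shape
(3, 7)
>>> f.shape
(3, 2)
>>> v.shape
(3, 7)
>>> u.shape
(7, 3, 2, 13)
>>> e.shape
(7, 3)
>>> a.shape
(3, 13)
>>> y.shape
(13, 2, 3)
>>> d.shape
(7, 3)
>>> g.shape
(7,)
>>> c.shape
(7, 19, 13)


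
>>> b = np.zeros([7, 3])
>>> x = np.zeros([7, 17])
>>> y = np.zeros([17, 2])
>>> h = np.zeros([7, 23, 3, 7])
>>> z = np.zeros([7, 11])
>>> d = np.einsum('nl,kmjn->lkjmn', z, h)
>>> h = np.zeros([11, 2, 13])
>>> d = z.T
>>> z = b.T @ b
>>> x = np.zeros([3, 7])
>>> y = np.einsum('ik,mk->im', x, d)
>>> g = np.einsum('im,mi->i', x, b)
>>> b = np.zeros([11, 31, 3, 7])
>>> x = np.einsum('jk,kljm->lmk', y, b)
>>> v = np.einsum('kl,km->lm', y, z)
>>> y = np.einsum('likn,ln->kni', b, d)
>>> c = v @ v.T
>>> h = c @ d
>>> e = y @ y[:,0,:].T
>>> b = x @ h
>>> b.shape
(31, 7, 7)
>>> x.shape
(31, 7, 11)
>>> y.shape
(3, 7, 31)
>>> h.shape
(11, 7)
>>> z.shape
(3, 3)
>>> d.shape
(11, 7)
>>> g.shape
(3,)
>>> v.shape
(11, 3)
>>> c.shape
(11, 11)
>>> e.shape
(3, 7, 3)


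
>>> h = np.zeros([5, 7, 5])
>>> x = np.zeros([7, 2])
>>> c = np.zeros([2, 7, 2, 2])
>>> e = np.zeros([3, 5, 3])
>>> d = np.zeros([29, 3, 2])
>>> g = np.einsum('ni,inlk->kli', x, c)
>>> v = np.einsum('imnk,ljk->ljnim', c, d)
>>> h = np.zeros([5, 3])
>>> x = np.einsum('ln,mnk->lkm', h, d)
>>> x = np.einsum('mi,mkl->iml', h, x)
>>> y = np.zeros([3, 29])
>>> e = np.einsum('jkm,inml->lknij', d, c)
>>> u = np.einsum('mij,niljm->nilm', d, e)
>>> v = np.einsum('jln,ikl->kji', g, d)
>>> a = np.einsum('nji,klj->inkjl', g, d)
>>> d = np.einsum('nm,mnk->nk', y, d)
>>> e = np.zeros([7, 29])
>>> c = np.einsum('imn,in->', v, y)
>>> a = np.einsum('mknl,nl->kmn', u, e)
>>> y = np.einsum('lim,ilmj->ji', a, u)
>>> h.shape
(5, 3)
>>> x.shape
(3, 5, 29)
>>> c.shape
()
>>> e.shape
(7, 29)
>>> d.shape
(3, 2)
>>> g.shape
(2, 2, 2)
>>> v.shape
(3, 2, 29)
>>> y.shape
(29, 2)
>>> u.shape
(2, 3, 7, 29)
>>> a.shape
(3, 2, 7)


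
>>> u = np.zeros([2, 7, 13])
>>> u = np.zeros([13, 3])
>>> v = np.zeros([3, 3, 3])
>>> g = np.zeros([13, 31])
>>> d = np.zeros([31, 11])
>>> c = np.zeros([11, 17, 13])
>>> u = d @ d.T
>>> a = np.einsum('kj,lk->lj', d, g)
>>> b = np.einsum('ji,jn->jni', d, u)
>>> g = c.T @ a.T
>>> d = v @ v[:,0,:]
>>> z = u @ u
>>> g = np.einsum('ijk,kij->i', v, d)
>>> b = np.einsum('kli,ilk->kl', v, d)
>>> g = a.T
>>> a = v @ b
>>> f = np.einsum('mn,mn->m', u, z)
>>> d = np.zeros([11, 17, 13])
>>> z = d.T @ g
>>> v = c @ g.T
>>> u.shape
(31, 31)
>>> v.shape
(11, 17, 11)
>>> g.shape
(11, 13)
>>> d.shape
(11, 17, 13)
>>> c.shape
(11, 17, 13)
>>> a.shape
(3, 3, 3)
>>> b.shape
(3, 3)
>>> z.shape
(13, 17, 13)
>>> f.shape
(31,)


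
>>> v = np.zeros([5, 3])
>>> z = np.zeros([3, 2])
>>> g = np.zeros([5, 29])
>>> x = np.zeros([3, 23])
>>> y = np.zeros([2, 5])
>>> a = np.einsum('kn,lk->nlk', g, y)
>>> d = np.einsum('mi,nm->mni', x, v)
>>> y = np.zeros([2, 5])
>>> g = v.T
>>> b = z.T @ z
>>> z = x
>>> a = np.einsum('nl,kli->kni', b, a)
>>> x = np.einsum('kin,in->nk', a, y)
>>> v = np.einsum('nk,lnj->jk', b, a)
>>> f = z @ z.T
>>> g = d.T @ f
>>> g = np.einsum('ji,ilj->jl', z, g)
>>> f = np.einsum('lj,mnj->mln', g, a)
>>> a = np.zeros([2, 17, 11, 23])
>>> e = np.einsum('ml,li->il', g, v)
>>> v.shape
(5, 2)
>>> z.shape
(3, 23)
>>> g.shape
(3, 5)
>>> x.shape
(5, 29)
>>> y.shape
(2, 5)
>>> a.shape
(2, 17, 11, 23)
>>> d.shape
(3, 5, 23)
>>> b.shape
(2, 2)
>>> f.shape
(29, 3, 2)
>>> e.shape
(2, 5)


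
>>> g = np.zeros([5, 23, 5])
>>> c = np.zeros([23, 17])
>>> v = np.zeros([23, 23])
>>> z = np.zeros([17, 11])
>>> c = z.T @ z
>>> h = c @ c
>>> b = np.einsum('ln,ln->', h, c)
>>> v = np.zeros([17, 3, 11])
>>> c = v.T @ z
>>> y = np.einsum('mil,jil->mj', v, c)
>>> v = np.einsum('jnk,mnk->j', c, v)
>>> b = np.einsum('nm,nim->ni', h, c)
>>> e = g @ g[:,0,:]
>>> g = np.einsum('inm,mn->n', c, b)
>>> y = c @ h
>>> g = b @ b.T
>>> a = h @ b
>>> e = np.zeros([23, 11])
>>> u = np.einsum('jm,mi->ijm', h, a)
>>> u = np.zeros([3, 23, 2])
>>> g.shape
(11, 11)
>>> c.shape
(11, 3, 11)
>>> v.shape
(11,)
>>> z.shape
(17, 11)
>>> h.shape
(11, 11)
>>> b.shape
(11, 3)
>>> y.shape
(11, 3, 11)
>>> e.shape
(23, 11)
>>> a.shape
(11, 3)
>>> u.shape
(3, 23, 2)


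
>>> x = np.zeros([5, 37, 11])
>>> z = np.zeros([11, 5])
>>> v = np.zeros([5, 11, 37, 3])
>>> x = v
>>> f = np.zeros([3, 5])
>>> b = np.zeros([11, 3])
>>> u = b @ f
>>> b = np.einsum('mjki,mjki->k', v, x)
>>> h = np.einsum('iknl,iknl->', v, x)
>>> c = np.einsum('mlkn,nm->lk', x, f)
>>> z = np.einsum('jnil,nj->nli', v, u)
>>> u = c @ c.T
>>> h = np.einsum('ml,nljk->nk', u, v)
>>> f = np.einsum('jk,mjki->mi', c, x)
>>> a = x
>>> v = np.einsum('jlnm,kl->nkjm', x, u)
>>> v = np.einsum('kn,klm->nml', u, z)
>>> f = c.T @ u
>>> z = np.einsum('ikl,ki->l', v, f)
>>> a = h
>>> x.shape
(5, 11, 37, 3)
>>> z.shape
(3,)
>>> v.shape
(11, 37, 3)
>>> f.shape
(37, 11)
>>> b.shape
(37,)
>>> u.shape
(11, 11)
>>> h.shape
(5, 3)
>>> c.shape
(11, 37)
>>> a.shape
(5, 3)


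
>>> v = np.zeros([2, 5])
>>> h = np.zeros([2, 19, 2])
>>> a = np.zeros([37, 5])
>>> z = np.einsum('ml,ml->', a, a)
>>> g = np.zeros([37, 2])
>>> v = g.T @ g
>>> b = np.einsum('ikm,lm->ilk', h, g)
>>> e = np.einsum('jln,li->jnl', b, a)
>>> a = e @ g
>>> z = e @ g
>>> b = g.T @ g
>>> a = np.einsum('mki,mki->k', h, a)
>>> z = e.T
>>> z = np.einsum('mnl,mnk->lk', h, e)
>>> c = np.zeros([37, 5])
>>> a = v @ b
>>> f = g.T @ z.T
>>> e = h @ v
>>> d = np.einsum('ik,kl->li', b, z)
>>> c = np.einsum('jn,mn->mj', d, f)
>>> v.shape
(2, 2)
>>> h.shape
(2, 19, 2)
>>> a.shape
(2, 2)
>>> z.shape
(2, 37)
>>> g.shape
(37, 2)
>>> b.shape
(2, 2)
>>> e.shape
(2, 19, 2)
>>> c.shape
(2, 37)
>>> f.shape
(2, 2)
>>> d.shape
(37, 2)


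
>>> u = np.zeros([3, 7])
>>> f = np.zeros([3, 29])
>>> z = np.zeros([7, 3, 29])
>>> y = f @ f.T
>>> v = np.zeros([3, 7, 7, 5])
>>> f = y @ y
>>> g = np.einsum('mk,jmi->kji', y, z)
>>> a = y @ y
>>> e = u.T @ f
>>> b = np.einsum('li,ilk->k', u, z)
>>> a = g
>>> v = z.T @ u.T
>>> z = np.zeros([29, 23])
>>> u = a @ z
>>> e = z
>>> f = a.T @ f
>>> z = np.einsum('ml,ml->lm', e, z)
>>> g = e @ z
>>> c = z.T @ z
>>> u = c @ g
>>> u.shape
(29, 29)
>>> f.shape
(29, 7, 3)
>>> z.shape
(23, 29)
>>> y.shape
(3, 3)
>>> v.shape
(29, 3, 3)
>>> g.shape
(29, 29)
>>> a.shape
(3, 7, 29)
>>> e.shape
(29, 23)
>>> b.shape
(29,)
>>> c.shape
(29, 29)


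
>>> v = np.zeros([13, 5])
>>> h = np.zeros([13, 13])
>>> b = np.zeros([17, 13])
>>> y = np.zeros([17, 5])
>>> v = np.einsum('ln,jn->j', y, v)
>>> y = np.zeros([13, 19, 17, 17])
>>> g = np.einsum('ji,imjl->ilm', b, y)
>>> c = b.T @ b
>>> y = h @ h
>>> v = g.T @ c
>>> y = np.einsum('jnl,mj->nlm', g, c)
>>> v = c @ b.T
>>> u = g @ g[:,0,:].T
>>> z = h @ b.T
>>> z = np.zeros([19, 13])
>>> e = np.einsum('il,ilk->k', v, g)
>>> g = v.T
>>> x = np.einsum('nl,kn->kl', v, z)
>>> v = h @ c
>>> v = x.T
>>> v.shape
(17, 19)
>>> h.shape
(13, 13)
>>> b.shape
(17, 13)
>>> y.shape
(17, 19, 13)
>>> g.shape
(17, 13)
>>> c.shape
(13, 13)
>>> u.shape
(13, 17, 13)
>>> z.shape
(19, 13)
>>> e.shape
(19,)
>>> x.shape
(19, 17)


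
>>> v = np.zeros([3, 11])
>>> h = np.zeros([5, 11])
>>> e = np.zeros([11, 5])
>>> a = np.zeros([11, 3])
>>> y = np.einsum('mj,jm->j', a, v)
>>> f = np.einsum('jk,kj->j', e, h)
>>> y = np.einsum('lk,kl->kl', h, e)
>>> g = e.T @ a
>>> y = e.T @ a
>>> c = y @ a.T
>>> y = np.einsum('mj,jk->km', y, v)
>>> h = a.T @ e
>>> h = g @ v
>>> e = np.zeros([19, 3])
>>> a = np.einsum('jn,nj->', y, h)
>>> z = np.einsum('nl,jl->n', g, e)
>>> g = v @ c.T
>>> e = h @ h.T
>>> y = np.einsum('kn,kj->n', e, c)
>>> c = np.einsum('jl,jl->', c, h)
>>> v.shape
(3, 11)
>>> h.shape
(5, 11)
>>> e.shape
(5, 5)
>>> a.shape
()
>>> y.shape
(5,)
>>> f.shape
(11,)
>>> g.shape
(3, 5)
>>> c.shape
()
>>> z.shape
(5,)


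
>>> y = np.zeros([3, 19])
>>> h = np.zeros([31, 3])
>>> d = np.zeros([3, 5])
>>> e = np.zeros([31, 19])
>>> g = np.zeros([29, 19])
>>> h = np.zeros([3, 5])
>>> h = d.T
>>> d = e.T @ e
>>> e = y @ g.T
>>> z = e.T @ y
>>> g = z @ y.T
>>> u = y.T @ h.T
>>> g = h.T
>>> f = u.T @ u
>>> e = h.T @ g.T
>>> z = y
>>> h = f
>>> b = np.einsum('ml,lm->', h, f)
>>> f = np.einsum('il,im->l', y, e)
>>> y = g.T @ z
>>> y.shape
(5, 19)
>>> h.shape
(5, 5)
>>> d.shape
(19, 19)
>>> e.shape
(3, 3)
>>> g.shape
(3, 5)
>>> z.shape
(3, 19)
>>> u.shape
(19, 5)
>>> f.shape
(19,)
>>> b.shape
()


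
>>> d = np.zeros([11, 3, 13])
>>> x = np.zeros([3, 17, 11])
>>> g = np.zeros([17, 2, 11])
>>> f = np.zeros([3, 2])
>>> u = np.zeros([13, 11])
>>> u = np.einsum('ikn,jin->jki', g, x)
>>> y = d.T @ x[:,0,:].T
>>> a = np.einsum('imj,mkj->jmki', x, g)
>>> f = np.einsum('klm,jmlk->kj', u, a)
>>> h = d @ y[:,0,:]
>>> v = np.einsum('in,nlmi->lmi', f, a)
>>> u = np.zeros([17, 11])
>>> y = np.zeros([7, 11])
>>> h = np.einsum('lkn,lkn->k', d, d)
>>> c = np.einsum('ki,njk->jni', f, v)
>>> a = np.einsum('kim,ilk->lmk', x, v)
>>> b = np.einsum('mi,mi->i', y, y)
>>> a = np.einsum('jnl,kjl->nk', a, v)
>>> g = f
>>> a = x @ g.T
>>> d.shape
(11, 3, 13)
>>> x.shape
(3, 17, 11)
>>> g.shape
(3, 11)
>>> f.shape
(3, 11)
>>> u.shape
(17, 11)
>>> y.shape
(7, 11)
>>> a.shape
(3, 17, 3)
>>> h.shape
(3,)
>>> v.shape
(17, 2, 3)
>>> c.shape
(2, 17, 11)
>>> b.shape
(11,)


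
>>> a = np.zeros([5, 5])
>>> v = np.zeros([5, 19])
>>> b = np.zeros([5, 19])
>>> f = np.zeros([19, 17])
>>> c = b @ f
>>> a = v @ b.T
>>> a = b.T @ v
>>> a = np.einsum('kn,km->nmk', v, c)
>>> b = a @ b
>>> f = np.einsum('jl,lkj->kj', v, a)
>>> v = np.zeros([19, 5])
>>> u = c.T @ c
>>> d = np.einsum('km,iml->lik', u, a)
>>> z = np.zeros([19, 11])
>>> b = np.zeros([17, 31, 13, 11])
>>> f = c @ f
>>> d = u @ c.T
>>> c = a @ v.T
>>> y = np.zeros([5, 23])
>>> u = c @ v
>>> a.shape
(19, 17, 5)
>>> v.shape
(19, 5)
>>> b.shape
(17, 31, 13, 11)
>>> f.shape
(5, 5)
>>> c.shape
(19, 17, 19)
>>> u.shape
(19, 17, 5)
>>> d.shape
(17, 5)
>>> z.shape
(19, 11)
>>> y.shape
(5, 23)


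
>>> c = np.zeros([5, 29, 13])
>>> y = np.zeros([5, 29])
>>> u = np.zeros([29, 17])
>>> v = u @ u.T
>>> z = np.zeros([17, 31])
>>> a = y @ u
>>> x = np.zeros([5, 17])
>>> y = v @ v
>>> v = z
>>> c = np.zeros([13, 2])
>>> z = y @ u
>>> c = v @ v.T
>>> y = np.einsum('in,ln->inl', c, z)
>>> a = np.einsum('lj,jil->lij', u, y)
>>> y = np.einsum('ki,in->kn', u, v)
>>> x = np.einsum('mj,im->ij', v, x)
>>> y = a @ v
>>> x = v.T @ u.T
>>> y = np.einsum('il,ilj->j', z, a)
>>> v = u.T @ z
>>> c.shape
(17, 17)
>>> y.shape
(17,)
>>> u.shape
(29, 17)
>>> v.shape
(17, 17)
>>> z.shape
(29, 17)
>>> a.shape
(29, 17, 17)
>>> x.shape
(31, 29)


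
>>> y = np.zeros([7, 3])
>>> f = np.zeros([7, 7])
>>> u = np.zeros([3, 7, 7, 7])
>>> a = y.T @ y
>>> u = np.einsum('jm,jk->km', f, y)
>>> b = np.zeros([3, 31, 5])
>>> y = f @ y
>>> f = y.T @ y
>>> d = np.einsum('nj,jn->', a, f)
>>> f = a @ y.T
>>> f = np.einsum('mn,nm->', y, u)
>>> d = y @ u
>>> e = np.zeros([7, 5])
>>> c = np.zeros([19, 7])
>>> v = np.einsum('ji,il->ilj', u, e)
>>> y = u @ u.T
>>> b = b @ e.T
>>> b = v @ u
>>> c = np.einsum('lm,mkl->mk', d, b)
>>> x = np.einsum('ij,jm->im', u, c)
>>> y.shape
(3, 3)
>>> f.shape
()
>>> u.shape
(3, 7)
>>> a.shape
(3, 3)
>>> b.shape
(7, 5, 7)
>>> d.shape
(7, 7)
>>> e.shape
(7, 5)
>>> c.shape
(7, 5)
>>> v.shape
(7, 5, 3)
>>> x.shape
(3, 5)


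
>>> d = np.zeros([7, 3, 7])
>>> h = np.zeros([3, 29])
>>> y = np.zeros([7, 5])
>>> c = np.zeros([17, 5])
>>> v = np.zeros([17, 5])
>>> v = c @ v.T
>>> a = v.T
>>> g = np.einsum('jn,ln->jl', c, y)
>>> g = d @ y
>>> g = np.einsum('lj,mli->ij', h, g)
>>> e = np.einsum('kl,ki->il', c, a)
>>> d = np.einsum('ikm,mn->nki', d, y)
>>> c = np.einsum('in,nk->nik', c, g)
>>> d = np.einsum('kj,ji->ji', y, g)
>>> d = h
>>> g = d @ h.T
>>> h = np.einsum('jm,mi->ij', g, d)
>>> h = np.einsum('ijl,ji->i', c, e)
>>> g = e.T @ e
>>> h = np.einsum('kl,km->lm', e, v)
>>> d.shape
(3, 29)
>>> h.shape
(5, 17)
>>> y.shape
(7, 5)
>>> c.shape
(5, 17, 29)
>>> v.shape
(17, 17)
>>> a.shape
(17, 17)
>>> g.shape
(5, 5)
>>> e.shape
(17, 5)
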